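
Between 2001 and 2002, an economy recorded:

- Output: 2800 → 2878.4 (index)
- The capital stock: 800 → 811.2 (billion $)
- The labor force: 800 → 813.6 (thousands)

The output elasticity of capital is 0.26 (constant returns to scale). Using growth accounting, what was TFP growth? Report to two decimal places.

Output growth = (2878.4 − 2800) / 2800 = 2.8%.
The capital stock growth = (811.2 − 800) / 800 = 1.4%.
The labor force growth = (813.6 − 800) / 800 = 1.7%.
Labor's share = 1 − 0.26 = 0.74.
The capital stock: 0.26 × 1.4 = 0.364 pp.
The labor force: 0.74 × 1.7 = 1.258 pp.
TFP growth = 2.8 − 1.622 = 1.178%.

1.18%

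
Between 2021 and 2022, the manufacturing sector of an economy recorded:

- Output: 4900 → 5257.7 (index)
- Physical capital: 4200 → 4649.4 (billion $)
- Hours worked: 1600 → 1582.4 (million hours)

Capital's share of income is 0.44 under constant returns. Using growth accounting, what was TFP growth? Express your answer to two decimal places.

Output growth = (5257.7 − 4900) / 4900 = 7.3%.
Physical capital growth = (4649.4 − 4200) / 4200 = 10.7%.
Hours worked growth = (1582.4 − 1600) / 1600 = -1.1%.
Labor's share = 1 − 0.44 = 0.56.
Physical capital: 0.44 × 10.7 = 4.708 pp.
Hours worked: 0.56 × (-1.1) = -0.616 pp.
TFP growth = 7.3 − 4.092 = 3.208%.

3.21%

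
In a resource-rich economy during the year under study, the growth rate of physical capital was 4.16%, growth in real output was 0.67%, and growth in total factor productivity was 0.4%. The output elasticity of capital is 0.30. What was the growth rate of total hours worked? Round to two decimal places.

-1.40%

Labor's share = 1 − 0.3 = 0.7.
gY = gA + 0.3×4.16 + 0.7×g.
0.7×g = 0.67 − 0.4 − 1.248 = -0.978.
g = -0.978 / 0.7 = -1.3971%.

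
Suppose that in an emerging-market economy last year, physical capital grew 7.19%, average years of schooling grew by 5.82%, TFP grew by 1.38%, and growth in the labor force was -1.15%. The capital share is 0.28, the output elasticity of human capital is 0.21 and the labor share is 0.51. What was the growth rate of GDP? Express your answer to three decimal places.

Labor's share = 1 − 0.28 − 0.21 = 0.51.
Physical capital: 0.28 × 7.19 = 2.0132 pp.
Average years of schooling: 0.21 × 5.82 = 1.2222 pp.
The labor force: 0.51 × (-1.15) = -0.5865 pp.
Output growth = 1.38 + 2.6489 = 4.0289%.

4.029%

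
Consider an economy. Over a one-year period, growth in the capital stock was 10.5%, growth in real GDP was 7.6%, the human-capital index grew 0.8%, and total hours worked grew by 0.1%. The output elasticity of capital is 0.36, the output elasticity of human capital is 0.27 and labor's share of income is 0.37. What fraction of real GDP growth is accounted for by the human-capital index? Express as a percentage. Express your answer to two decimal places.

The human-capital index accounted for 2.84% of growth.

The human-capital index contributed 0.27 × 0.8 = 0.216 pp.
Share of growth = 0.216 / 7.6 × 100 = 2.8421%.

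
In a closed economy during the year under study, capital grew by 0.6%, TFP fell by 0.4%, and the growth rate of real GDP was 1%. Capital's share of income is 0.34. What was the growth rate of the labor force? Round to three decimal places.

The labor force grew 1.812%.

Labor's share = 1 − 0.34 = 0.66.
gY = gA + 0.34×0.6 + 0.66×g.
0.66×g = 1 + 0.4 − 0.204 = 1.196.
g = 1.196 / 0.66 = 1.81212%.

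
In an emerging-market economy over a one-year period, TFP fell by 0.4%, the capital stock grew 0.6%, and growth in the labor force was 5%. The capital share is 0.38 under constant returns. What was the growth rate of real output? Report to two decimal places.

2.93%

Labor's share = 1 − 0.38 = 0.62.
The capital stock: 0.38 × 0.6 = 0.228 pp.
The labor force: 0.62 × 5 = 3.1 pp.
Output growth = -0.4 + 3.328 = 2.928%.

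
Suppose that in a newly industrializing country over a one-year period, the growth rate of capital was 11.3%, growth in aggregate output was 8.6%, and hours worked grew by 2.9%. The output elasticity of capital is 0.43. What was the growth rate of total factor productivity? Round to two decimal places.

Labor's share = 1 − 0.43 = 0.57.
Capital: 0.43 × 11.3 = 4.859 pp.
Hours worked: 0.57 × 2.9 = 1.653 pp.
TFP growth = 8.6 − 6.512 = 2.088%.

Total factor productivity grew 2.09%.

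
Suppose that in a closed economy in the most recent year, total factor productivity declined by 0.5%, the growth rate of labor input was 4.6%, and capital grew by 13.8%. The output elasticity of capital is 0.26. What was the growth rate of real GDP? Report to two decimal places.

Real GDP grew 6.49%.

Labor's share = 1 − 0.26 = 0.74.
Capital: 0.26 × 13.8 = 3.588 pp.
Labor input: 0.74 × 4.6 = 3.404 pp.
Output growth = -0.5 + 6.992 = 6.492%.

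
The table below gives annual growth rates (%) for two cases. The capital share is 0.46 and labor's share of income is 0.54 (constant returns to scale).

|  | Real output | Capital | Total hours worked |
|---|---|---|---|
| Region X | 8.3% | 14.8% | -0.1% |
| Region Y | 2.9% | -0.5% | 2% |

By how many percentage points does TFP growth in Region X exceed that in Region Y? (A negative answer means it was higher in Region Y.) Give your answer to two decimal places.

-0.50 percentage points

Labor's share = 1 − 0.46 = 0.54.
Region X: TFP = 8.3 − 6.808 + 0.054 = 1.546%.
Region Y: TFP = 2.9 + 0.23 − 1.08 = 2.05%.
Difference = 1.546 − (2.05) = -0.504 pp.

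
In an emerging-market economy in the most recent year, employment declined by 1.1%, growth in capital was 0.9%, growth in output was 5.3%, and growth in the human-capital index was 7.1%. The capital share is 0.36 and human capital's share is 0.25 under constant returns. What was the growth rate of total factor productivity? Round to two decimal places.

Labor's share = 1 − 0.36 − 0.25 = 0.39.
Capital: 0.36 × 0.9 = 0.324 pp.
The human-capital index: 0.25 × 7.1 = 1.775 pp.
Employment: 0.39 × (-1.1) = -0.429 pp.
TFP growth = 5.3 − 1.67 = 3.63%.

Total factor productivity growth was 3.63%.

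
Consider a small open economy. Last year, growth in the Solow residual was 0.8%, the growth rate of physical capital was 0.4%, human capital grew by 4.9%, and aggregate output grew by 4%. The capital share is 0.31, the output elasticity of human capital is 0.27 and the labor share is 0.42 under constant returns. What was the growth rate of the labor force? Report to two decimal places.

The labor force grew 4.17%.

Labor's share = 1 − 0.31 − 0.27 = 0.42.
gY = gA + 0.31×0.4 + 0.27×4.9 + 0.42×g.
0.42×g = 4 − 0.8 − 1.447 = 1.753.
g = 1.753 / 0.42 = 4.1738%.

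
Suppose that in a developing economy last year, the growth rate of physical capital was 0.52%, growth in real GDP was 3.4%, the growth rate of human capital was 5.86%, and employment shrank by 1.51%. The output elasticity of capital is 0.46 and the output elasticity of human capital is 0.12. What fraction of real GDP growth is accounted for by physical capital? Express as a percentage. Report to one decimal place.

Physical capital accounted for 7.0% of growth.

Physical capital contributed 0.46 × 0.52 = 0.2392 pp.
Share of growth = 0.2392 / 3.4 × 100 = 7.035%.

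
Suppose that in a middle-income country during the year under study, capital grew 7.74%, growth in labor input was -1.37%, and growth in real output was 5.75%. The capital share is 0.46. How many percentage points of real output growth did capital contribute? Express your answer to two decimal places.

3.56 pp

Contribution = share × growth = 0.46 × 7.74 = 3.5604 pp.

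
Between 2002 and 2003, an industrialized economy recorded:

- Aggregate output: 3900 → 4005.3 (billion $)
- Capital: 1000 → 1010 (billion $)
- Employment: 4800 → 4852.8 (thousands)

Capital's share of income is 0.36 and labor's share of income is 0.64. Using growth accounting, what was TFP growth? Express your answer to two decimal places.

Aggregate output growth = (4005.3 − 3900) / 3900 = 2.7%.
Capital growth = (1010 − 1000) / 1000 = 1%.
Employment growth = (4852.8 − 4800) / 4800 = 1.1%.
Labor's share = 1 − 0.36 = 0.64.
Capital: 0.36 × 1 = 0.36 pp.
Employment: 0.64 × 1.1 = 0.704 pp.
TFP growth = 2.7 − 1.064 = 1.636%.

1.64%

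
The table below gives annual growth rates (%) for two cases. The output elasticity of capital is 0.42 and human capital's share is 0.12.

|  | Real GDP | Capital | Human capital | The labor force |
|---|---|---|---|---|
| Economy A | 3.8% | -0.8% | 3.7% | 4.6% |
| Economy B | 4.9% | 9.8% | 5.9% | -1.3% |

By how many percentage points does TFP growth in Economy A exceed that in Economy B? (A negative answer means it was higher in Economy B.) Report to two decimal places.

Labor's share = 1 − 0.42 − 0.12 = 0.46.
Economy A: TFP = 3.8 + 0.336 − 0.444 − 2.116 = 1.576%.
Economy B: TFP = 4.9 − 4.116 − 0.708 + 0.598 = 0.674%.
Difference = 1.576 − (0.674) = 0.902 pp.

0.90 percentage points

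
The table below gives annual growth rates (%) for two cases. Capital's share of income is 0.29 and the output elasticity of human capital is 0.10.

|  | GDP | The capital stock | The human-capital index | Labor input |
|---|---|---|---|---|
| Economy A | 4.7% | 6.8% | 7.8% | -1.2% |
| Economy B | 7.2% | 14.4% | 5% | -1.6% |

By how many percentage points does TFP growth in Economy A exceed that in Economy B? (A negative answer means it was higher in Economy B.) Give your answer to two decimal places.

-0.82 percentage points

Labor's share = 1 − 0.29 − 0.1 = 0.61.
Economy A: TFP = 4.7 − 1.972 − 0.78 + 0.732 = 2.68%.
Economy B: TFP = 7.2 − 4.176 − 0.5 + 0.976 = 3.5%.
Difference = 2.68 − (3.5) = -0.82 pp.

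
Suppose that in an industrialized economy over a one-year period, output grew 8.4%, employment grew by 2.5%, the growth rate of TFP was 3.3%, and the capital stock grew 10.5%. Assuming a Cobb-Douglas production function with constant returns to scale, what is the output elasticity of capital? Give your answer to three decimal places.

The output elasticity of capital is 0.325.

gY = gA + α·gK + (1−α)·gL, so gY − gA − gL = α(gK − gL).
8.4 − 3.3 − 2.5 = α × (10.5 − 2.5).
2.6 = 8 α, so α = 0.325.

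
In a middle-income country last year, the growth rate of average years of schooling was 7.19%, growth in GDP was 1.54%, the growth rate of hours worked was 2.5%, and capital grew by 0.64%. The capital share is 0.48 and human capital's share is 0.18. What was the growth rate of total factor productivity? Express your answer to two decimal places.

-0.91%

Labor's share = 1 − 0.48 − 0.18 = 0.34.
Capital: 0.48 × 0.64 = 0.3072 pp.
Average years of schooling: 0.18 × 7.19 = 1.2942 pp.
Hours worked: 0.34 × 2.5 = 0.85 pp.
TFP growth = 1.54 − 2.4514 = -0.9114%.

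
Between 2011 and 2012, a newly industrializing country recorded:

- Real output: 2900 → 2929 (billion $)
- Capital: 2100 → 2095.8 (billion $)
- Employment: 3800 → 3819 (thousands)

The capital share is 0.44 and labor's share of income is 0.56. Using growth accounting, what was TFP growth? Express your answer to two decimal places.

0.81%

Real output growth = (2929 − 2900) / 2900 = 1%.
Capital growth = (2095.8 − 2100) / 2100 = -0.2%.
Employment growth = (3819 − 3800) / 3800 = 0.5%.
Labor's share = 1 − 0.44 = 0.56.
Capital: 0.44 × (-0.2) = -0.088 pp.
Employment: 0.56 × 0.5 = 0.28 pp.
TFP growth = 1 − 0.192 = 0.808%.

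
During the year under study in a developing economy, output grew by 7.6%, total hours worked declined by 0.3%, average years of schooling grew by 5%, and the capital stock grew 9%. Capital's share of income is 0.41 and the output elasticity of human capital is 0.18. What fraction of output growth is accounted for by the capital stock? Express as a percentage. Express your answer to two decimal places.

48.55%

The capital stock contributed 0.41 × 9 = 3.69 pp.
Share of growth = 3.69 / 7.6 × 100 = 48.5526%.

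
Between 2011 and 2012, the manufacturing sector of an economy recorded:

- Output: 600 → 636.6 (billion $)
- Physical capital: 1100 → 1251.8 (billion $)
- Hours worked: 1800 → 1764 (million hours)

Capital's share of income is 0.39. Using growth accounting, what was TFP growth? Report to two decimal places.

TFP growth was 1.94%.

Output growth = (636.6 − 600) / 600 = 6.1%.
Physical capital growth = (1251.8 − 1100) / 1100 = 13.8%.
Hours worked growth = (1764 − 1800) / 1800 = -2%.
Labor's share = 1 − 0.39 = 0.61.
Physical capital: 0.39 × 13.8 = 5.382 pp.
Hours worked: 0.61 × (-2) = -1.22 pp.
TFP growth = 6.1 − 4.162 = 1.938%.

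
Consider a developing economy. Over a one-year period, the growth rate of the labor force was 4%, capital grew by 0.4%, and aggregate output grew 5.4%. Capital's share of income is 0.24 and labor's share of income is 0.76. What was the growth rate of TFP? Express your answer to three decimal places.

Labor's share = 1 − 0.24 = 0.76.
Capital: 0.24 × 0.4 = 0.096 pp.
The labor force: 0.76 × 4 = 3.04 pp.
TFP growth = 5.4 − 3.136 = 2.264%.

TFP grew 2.264%.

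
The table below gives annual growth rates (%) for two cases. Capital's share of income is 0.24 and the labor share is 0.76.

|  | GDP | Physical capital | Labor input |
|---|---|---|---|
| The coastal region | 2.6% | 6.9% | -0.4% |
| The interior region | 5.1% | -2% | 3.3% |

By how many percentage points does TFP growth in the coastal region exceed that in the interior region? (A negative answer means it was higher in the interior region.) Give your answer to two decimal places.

Labor's share = 1 − 0.24 = 0.76.
The coastal region: TFP = 2.6 − 1.656 + 0.304 = 1.248%.
The interior region: TFP = 5.1 + 0.48 − 2.508 = 3.072%.
Difference = 1.248 − (3.072) = -1.824 pp.

-1.82 percentage points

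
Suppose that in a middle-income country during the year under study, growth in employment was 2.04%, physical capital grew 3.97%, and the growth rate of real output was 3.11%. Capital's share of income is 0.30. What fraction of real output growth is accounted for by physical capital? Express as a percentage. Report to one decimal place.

38.3%

Physical capital contributed 0.3 × 3.97 = 1.191 pp.
Share of growth = 1.191 / 3.11 × 100 = 38.296%.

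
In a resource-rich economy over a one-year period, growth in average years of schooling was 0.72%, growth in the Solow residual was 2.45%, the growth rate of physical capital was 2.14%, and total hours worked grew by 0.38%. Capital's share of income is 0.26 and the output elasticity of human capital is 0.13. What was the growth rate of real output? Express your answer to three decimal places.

Real output growth was 3.332%.

Labor's share = 1 − 0.26 − 0.13 = 0.61.
Physical capital: 0.26 × 2.14 = 0.5564 pp.
Average years of schooling: 0.13 × 0.72 = 0.0936 pp.
Total hours worked: 0.61 × 0.38 = 0.2318 pp.
Output growth = 2.45 + 0.8818 = 3.3318%.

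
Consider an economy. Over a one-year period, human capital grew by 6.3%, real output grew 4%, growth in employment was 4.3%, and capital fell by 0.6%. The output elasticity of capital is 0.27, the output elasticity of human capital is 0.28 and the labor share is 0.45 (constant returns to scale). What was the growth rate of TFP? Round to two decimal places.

Labor's share = 1 − 0.27 − 0.28 = 0.45.
Capital: 0.27 × (-0.6) = -0.162 pp.
Human capital: 0.28 × 6.3 = 1.764 pp.
Employment: 0.45 × 4.3 = 1.935 pp.
TFP growth = 4 − 3.537 = 0.463%.

0.46%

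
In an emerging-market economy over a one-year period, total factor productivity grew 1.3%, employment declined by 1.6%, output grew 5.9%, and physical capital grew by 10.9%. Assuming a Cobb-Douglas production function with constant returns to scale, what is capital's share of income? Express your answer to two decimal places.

gY = gA + α·gK + (1−α)·gL, so gY − gA − gL = α(gK − gL).
5.9 − 1.3 + 1.6 = α × (10.9 − (-1.6)).
6.2 = 12.5 α, so α = 0.496.

Capital's share of income is 0.50.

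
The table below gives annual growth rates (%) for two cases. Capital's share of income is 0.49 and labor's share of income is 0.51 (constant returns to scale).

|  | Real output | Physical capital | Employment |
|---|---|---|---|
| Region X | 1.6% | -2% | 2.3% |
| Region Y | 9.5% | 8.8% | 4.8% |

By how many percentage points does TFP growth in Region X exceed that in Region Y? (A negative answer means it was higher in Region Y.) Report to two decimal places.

-1.33 percentage points

Labor's share = 1 − 0.49 = 0.51.
Region X: TFP = 1.6 + 0.98 − 1.173 = 1.407%.
Region Y: TFP = 9.5 − 4.312 − 2.448 = 2.74%.
Difference = 1.407 − (2.74) = -1.333 pp.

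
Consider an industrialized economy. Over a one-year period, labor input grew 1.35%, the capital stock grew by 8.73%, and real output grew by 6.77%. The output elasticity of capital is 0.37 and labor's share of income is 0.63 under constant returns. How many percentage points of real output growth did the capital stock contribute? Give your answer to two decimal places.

3.23

Contribution = share × growth = 0.37 × 8.73 = 3.2301 pp.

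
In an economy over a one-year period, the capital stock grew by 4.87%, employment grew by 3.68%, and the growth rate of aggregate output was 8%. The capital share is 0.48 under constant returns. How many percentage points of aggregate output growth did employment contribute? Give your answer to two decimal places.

Labor's share = 1 − 0.48 = 0.52.
Contribution = share × growth = 0.52 × 3.68 = 1.9136 pp.

1.91 percentage points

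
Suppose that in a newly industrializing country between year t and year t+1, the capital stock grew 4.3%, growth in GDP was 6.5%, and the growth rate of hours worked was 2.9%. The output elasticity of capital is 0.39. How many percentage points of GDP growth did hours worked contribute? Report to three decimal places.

Labor's share = 1 − 0.39 = 0.61.
Contribution = share × growth = 0.61 × 2.9 = 1.769 pp.

1.769 pp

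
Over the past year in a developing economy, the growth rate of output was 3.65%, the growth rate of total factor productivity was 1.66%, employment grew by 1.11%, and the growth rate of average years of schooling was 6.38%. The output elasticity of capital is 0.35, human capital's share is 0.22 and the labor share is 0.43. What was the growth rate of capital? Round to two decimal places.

0.31%

Labor's share = 1 − 0.35 − 0.22 = 0.43.
gY = gA + 0.22×6.38 + 0.43×1.11 + 0.35×g.
0.35×g = 3.65 − 1.66 − 1.8809 = 0.1091.
g = 0.1091 / 0.35 = 0.3117%.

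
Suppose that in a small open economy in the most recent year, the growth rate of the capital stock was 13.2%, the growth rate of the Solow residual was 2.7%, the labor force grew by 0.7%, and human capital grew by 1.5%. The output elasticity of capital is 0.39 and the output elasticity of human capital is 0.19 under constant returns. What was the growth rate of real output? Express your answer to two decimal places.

Labor's share = 1 − 0.39 − 0.19 = 0.42.
The capital stock: 0.39 × 13.2 = 5.148 pp.
Human capital: 0.19 × 1.5 = 0.285 pp.
The labor force: 0.42 × 0.7 = 0.294 pp.
Output growth = 2.7 + 5.727 = 8.427%.

8.43%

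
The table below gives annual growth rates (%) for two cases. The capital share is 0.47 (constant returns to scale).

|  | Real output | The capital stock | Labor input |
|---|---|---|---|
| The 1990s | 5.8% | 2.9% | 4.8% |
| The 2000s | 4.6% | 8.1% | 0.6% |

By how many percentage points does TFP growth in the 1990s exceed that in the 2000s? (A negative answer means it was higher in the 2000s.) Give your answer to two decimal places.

1.42 percentage points

Labor's share = 1 − 0.47 = 0.53.
The 1990s: TFP = 5.8 − 1.363 − 2.544 = 1.893%.
The 2000s: TFP = 4.6 − 3.807 − 0.318 = 0.475%.
Difference = 1.893 − (0.475) = 1.418 pp.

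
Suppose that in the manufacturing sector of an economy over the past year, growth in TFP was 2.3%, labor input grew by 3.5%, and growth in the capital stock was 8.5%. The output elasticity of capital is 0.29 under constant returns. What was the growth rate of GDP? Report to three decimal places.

GDP growth was 7.250%.

Labor's share = 1 − 0.29 = 0.71.
The capital stock: 0.29 × 8.5 = 2.465 pp.
Labor input: 0.71 × 3.5 = 2.485 pp.
Output growth = 2.3 + 4.95 = 7.25%.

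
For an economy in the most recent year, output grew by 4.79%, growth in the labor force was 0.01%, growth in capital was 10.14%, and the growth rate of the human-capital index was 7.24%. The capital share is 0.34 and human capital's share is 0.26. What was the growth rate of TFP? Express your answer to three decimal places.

-0.544%

Labor's share = 1 − 0.34 − 0.26 = 0.4.
Capital: 0.34 × 10.14 = 3.4476 pp.
The human-capital index: 0.26 × 7.24 = 1.8824 pp.
The labor force: 0.4 × 0.01 = 0.004 pp.
TFP growth = 4.79 − 5.334 = -0.544%.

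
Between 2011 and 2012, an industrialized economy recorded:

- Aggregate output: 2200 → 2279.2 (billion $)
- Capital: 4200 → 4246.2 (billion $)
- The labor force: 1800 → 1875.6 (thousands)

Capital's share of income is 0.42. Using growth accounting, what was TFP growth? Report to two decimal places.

Aggregate output growth = (2279.2 − 2200) / 2200 = 3.6%.
Capital growth = (4246.2 − 4200) / 4200 = 1.1%.
The labor force growth = (1875.6 − 1800) / 1800 = 4.2%.
Labor's share = 1 − 0.42 = 0.58.
Capital: 0.42 × 1.1 = 0.462 pp.
The labor force: 0.58 × 4.2 = 2.436 pp.
TFP growth = 3.6 − 2.898 = 0.702%.

0.70%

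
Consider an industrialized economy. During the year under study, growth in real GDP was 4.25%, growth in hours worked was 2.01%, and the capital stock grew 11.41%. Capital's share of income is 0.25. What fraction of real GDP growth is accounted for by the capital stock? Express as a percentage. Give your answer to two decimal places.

The capital stock contributed 0.25 × 11.41 = 2.8525 pp.
Share of growth = 2.8525 / 4.25 × 100 = 67.1176%.

67.12%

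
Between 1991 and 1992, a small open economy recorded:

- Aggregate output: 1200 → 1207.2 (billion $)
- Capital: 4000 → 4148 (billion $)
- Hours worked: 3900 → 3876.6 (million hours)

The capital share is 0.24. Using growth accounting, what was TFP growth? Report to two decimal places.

Aggregate output growth = (1207.2 − 1200) / 1200 = 0.6%.
Capital growth = (4148 − 4000) / 4000 = 3.7%.
Hours worked growth = (3876.6 − 3900) / 3900 = -0.6%.
Labor's share = 1 − 0.24 = 0.76.
Capital: 0.24 × 3.7 = 0.888 pp.
Hours worked: 0.76 × (-0.6) = -0.456 pp.
TFP growth = 0.6 − 0.432 = 0.168%.

TFP growth was 0.17%.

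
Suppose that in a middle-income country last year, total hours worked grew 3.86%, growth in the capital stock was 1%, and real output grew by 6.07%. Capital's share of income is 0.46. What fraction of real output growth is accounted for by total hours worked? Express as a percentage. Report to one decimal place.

Total hours worked accounted for 34.3% of growth.

Labor's share = 1 − 0.46 = 0.54.
Total hours worked contributed 0.54 × 3.86 = 2.0844 pp.
Share of growth = 2.0844 / 6.07 × 100 = 34.339%.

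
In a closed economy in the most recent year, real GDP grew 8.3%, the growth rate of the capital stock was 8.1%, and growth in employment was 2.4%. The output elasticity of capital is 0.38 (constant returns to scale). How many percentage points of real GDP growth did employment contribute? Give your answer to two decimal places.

1.49 pp

Labor's share = 1 − 0.38 = 0.62.
Contribution = share × growth = 0.62 × 2.4 = 1.488 pp.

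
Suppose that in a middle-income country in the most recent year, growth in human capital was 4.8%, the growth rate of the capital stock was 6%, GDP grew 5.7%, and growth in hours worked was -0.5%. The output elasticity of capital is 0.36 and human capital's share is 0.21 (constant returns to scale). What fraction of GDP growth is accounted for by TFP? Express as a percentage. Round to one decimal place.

TFP accounted for 48.2% of growth.

Labor's share = 1 − 0.36 − 0.21 = 0.43.
The capital stock: 0.36 × 6 = 2.16 pp.
Human capital: 0.21 × 4.8 = 1.008 pp.
Hours worked: 0.43 × (-0.5) = -0.215 pp.
TFP growth = 5.7 − 2.953 = 2.747%.
TFP share of growth = 2.747 / 5.7 × 100 = 48.193%.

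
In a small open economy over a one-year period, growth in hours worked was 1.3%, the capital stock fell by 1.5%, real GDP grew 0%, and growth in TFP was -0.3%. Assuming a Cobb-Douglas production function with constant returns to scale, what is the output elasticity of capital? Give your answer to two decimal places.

gY = gA + α·gK + (1−α)·gL, so gY − gA − gL = α(gK − gL).
0 + 0.3 − 1.3 = α × (-1.5 − 1.3).
-1 = -2.8 α, so α = 0.3571.

α = 0.36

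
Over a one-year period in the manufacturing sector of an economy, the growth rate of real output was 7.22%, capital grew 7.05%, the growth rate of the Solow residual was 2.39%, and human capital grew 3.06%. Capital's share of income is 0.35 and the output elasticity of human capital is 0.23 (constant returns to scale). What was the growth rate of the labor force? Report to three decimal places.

3.949%

Labor's share = 1 − 0.35 − 0.23 = 0.42.
gY = gA + 0.35×7.05 + 0.23×3.06 + 0.42×g.
0.42×g = 7.22 − 2.39 − 3.1713 = 1.6587.
g = 1.6587 / 0.42 = 3.94929%.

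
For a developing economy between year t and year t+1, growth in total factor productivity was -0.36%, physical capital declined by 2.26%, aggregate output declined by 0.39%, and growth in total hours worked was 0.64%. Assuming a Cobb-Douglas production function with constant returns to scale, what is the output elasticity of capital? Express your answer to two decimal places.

gY = gA + α·gK + (1−α)·gL, so gY − gA − gL = α(gK − gL).
-0.39 + 0.36 − 0.64 = α × (-2.26 − 0.64).
-0.67 = -2.9 α, so α = 0.231.

α = 0.23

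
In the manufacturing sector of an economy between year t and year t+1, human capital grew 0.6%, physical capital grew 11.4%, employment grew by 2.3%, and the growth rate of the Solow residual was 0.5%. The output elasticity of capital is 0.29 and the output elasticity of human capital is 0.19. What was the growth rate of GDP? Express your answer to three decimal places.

Labor's share = 1 − 0.29 − 0.19 = 0.52.
Physical capital: 0.29 × 11.4 = 3.306 pp.
Human capital: 0.19 × 0.6 = 0.114 pp.
Employment: 0.52 × 2.3 = 1.196 pp.
Output growth = 0.5 + 4.616 = 5.116%.

5.116%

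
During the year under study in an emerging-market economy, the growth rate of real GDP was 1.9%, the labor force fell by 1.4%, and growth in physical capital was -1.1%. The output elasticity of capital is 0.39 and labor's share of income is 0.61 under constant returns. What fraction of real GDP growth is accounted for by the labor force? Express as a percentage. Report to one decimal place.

Labor's share = 1 − 0.39 = 0.61.
The labor force contributed 0.61 × (-1.4) = -0.854 pp.
Share of growth = -0.854 / 1.9 × 100 = -44.947%.

The labor force accounted for -44.9% of growth.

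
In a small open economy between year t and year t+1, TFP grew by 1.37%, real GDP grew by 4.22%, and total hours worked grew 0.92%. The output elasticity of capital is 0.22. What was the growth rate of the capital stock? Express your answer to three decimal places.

Labor's share = 1 − 0.22 = 0.78.
gY = gA + 0.78×0.92 + 0.22×g.
0.22×g = 4.22 − 1.37 − 0.7176 = 2.1324.
g = 2.1324 / 0.22 = 9.69273%.

9.693%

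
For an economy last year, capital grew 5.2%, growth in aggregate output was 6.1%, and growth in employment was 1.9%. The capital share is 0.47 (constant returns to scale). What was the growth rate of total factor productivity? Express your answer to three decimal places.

2.649%

Labor's share = 1 − 0.47 = 0.53.
Capital: 0.47 × 5.2 = 2.444 pp.
Employment: 0.53 × 1.9 = 1.007 pp.
TFP growth = 6.1 − 3.451 = 2.649%.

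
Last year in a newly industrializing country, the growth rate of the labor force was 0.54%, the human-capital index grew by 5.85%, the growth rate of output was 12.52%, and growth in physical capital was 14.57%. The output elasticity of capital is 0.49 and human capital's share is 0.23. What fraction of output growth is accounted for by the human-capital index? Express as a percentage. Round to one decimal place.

The human-capital index accounted for 10.7% of growth.

The human-capital index contributed 0.23 × 5.85 = 1.3455 pp.
Share of growth = 1.3455 / 12.52 × 100 = 10.747%.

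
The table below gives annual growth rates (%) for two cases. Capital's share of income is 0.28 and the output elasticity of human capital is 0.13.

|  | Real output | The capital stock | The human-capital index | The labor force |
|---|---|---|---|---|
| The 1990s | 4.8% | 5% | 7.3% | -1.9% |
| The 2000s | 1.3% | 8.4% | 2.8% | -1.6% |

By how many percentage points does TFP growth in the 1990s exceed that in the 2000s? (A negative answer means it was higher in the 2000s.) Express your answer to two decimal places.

Labor's share = 1 − 0.28 − 0.13 = 0.59.
The 1990s: TFP = 4.8 − 1.4 − 0.949 + 1.121 = 3.572%.
The 2000s: TFP = 1.3 − 2.352 − 0.364 + 0.944 = -0.472%.
Difference = 3.572 − (-0.472) = 4.044 pp.

4.04 percentage points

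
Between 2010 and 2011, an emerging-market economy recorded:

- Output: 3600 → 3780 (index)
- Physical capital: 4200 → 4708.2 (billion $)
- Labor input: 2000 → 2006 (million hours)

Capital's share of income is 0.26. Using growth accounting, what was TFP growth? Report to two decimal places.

TFP grew 1.63%.

Output growth = (3780 − 3600) / 3600 = 5%.
Physical capital growth = (4708.2 − 4200) / 4200 = 12.1%.
Labor input growth = (2006 − 2000) / 2000 = 0.3%.
Labor's share = 1 − 0.26 = 0.74.
Physical capital: 0.26 × 12.1 = 3.146 pp.
Labor input: 0.74 × 0.3 = 0.222 pp.
TFP growth = 5 − 3.368 = 1.632%.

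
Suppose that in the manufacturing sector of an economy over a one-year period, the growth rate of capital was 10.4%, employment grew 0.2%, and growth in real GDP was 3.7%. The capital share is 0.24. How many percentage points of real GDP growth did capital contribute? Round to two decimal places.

Contribution = share × growth = 0.24 × 10.4 = 2.496 pp.

2.50 pp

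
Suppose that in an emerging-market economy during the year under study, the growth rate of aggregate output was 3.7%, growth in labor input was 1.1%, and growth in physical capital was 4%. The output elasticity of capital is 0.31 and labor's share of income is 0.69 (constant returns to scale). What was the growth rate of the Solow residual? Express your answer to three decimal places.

Labor's share = 1 − 0.31 = 0.69.
Physical capital: 0.31 × 4 = 1.24 pp.
Labor input: 0.69 × 1.1 = 0.759 pp.
TFP growth = 3.7 − 1.999 = 1.701%.

The Solow residual growth was 1.701%.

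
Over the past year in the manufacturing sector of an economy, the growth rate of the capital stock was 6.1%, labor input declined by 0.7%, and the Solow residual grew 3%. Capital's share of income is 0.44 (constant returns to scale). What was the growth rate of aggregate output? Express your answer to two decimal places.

Labor's share = 1 − 0.44 = 0.56.
The capital stock: 0.44 × 6.1 = 2.684 pp.
Labor input: 0.56 × (-0.7) = -0.392 pp.
Output growth = 3 + 2.292 = 5.292%.

5.29%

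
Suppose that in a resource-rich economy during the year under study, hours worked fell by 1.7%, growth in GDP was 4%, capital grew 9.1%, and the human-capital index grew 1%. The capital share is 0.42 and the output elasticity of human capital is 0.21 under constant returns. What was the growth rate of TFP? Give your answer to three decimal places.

Labor's share = 1 − 0.42 − 0.21 = 0.37.
Capital: 0.42 × 9.1 = 3.822 pp.
The human-capital index: 0.21 × 1 = 0.21 pp.
Hours worked: 0.37 × (-1.7) = -0.629 pp.
TFP growth = 4 − 3.403 = 0.597%.

TFP growth was 0.597%.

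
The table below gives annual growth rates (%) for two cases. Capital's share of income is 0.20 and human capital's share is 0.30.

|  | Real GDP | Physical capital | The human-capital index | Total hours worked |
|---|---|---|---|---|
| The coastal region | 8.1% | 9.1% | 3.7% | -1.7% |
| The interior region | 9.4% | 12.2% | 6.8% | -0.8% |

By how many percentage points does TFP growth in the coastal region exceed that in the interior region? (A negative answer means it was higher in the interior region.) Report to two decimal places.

Labor's share = 1 − 0.2 − 0.3 = 0.5.
The coastal region: TFP = 8.1 − 1.82 − 1.11 + 0.85 = 6.02%.
The interior region: TFP = 9.4 − 2.44 − 2.04 + 0.4 = 5.32%.
Difference = 6.02 − (5.32) = 0.7 pp.

0.70 percentage points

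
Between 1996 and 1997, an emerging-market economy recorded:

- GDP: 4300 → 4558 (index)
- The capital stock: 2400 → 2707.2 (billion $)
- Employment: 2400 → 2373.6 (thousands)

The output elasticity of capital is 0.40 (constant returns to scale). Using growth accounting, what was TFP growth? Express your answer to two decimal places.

GDP growth = (4558 − 4300) / 4300 = 6%.
The capital stock growth = (2707.2 − 2400) / 2400 = 12.8%.
Employment growth = (2373.6 − 2400) / 2400 = -1.1%.
Labor's share = 1 − 0.4 = 0.6.
The capital stock: 0.4 × 12.8 = 5.12 pp.
Employment: 0.6 × (-1.1) = -0.66 pp.
TFP growth = 6 − 4.46 = 1.54%.

1.54%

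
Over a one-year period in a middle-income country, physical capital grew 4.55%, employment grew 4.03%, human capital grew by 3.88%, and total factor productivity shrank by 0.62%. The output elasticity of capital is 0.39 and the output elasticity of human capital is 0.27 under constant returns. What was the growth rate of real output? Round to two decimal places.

Labor's share = 1 − 0.39 − 0.27 = 0.34.
Physical capital: 0.39 × 4.55 = 1.7745 pp.
Human capital: 0.27 × 3.88 = 1.0476 pp.
Employment: 0.34 × 4.03 = 1.3702 pp.
Output growth = -0.62 + 4.1923 = 3.5723%.

Real output growth was 3.57%.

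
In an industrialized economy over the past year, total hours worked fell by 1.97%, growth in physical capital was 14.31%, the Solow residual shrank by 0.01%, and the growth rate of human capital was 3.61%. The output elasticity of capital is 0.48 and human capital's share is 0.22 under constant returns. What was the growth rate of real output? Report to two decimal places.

Labor's share = 1 − 0.48 − 0.22 = 0.3.
Physical capital: 0.48 × 14.31 = 6.8688 pp.
Human capital: 0.22 × 3.61 = 0.7942 pp.
Total hours worked: 0.3 × (-1.97) = -0.591 pp.
Output growth = -0.01 + 7.072 = 7.062%.

7.06%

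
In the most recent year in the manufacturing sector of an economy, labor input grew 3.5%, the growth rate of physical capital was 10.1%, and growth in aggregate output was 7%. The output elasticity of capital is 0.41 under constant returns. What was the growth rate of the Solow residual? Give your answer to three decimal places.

The Solow residual growth was 0.794%.

Labor's share = 1 − 0.41 = 0.59.
Physical capital: 0.41 × 10.1 = 4.141 pp.
Labor input: 0.59 × 3.5 = 2.065 pp.
TFP growth = 7 − 6.206 = 0.794%.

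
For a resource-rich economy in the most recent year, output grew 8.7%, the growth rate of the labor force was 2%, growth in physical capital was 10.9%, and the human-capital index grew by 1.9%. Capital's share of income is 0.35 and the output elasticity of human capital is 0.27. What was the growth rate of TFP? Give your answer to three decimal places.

TFP grew 3.612%.

Labor's share = 1 − 0.35 − 0.27 = 0.38.
Physical capital: 0.35 × 10.9 = 3.815 pp.
The human-capital index: 0.27 × 1.9 = 0.513 pp.
The labor force: 0.38 × 2 = 0.76 pp.
TFP growth = 8.7 − 5.088 = 3.612%.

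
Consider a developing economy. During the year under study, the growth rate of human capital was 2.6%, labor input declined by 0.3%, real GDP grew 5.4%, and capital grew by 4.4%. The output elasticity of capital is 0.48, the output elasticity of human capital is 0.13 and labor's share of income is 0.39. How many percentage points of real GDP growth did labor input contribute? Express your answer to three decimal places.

-0.117 percentage points

Labor's share = 1 − 0.48 − 0.13 = 0.39.
Contribution = share × growth = 0.39 × (-0.3) = -0.117 pp.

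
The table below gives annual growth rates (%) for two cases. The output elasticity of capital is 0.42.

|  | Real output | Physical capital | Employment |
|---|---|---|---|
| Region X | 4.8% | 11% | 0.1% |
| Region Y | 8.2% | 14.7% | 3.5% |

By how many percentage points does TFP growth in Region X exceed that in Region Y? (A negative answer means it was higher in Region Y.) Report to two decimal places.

Labor's share = 1 − 0.42 = 0.58.
Region X: TFP = 4.8 − 4.62 − 0.058 = 0.122%.
Region Y: TFP = 8.2 − 6.174 − 2.03 = -0.004%.
Difference = 0.122 − (-0.004) = 0.126 pp.

0.13 percentage points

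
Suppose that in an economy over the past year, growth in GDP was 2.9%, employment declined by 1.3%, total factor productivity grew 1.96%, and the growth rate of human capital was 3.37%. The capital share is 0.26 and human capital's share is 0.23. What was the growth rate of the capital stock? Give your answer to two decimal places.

The capital stock growth was 3.18%.

Labor's share = 1 − 0.26 − 0.23 = 0.51.
gY = gA + 0.23×3.37 + 0.51×(-1.3) + 0.26×g.
0.26×g = 2.9 − 1.96 − 0.1121 = 0.8279.
g = 0.8279 / 0.26 = 3.1842%.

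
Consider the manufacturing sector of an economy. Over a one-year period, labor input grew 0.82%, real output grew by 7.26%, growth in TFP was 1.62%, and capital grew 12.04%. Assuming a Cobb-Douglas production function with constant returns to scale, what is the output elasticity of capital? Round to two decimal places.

0.43

gY = gA + α·gK + (1−α)·gL, so gY − gA − gL = α(gK − gL).
7.26 − 1.62 − 0.82 = α × (12.04 − 0.82).
4.82 = 11.22 α, so α = 0.4296.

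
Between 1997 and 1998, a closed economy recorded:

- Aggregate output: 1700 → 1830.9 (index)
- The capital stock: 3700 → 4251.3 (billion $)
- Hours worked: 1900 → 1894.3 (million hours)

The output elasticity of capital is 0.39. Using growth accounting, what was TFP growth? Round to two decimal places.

Aggregate output growth = (1830.9 − 1700) / 1700 = 7.7%.
The capital stock growth = (4251.3 − 3700) / 3700 = 14.9%.
Hours worked growth = (1894.3 − 1900) / 1900 = -0.3%.
Labor's share = 1 − 0.39 = 0.61.
The capital stock: 0.39 × 14.9 = 5.811 pp.
Hours worked: 0.61 × (-0.3) = -0.183 pp.
TFP growth = 7.7 − 5.628 = 2.072%.

2.07%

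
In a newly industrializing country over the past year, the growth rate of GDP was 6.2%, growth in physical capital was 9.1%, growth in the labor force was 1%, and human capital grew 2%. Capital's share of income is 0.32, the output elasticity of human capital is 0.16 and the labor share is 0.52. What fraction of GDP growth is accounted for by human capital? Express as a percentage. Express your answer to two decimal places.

Human capital contributed 0.16 × 2 = 0.32 pp.
Share of growth = 0.32 / 6.2 × 100 = 5.1613%.

5.16%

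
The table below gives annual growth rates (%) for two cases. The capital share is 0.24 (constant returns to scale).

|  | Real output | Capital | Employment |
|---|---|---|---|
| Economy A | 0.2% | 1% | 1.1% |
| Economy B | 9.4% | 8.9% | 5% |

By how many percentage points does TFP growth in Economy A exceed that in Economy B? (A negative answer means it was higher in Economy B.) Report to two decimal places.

Labor's share = 1 − 0.24 = 0.76.
Economy A: TFP = 0.2 − 0.24 − 0.836 = -0.876%.
Economy B: TFP = 9.4 − 2.136 − 3.8 = 3.464%.
Difference = -0.876 − (3.464) = -4.34 pp.

-4.34 percentage points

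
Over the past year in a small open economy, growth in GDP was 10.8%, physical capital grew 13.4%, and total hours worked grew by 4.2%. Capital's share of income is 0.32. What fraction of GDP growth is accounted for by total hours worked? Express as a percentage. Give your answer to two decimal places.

Total hours worked accounted for 26.44% of growth.

Labor's share = 1 − 0.32 = 0.68.
Total hours worked contributed 0.68 × 4.2 = 2.856 pp.
Share of growth = 2.856 / 10.8 × 100 = 26.4444%.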